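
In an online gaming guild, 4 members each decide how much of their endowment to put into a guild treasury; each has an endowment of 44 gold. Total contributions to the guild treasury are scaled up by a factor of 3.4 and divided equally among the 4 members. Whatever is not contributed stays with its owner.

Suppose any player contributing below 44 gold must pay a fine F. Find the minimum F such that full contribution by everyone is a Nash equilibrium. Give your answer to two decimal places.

Given the others contribute fully, the best deviation is to contribute 0 (any partial contribution still incurs the fine and gives up units whose private return 0.8500 is below 1).
Deviating from 44 to 0 saves 44 gold but forfeits the deviator's share of the drop in the guild treasury: 3.4/4 × 44 = 37.40.
So the deviation gain is 44 − 37.40 = 6.60, and the fine must be at least 6.60 gold to wipe it out.

6.60 gold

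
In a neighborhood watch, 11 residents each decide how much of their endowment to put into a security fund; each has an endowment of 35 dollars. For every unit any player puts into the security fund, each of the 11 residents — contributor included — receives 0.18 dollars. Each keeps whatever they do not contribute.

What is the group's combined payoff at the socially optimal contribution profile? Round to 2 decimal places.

Each contributed unit returns 1.980 to the group as a whole (0.18 to each of 11 players), which exceeds 1, so the social optimum is full contribution: group total = 1.980 × 385 = 762.30.

762.30 dollars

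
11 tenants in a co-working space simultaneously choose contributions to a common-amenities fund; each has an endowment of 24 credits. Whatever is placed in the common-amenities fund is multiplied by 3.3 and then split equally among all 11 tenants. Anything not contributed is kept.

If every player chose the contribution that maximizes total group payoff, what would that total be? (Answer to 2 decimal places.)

Each contributed unit returns 3.300 to the group as a whole (0.3000 to each of 11 players), which exceeds 1, so the social optimum is full contribution: group total = 3.300 × 264 = 871.20.

871.20 credits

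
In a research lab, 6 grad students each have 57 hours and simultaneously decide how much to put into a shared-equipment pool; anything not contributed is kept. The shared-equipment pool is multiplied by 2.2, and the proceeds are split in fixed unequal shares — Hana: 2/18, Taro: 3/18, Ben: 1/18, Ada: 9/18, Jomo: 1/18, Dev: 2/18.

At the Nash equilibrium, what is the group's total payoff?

410.40 hours

A player with share s gets back 2.2·s per unit contributed, so full contribution is dominant for anyone with s > 1/2.2 = 0.4545 and zero contribution is dominant for anyone below.
The only share above 0.4545 is Ada's 9/18, contributing 57; the remaining 5 contribute 0. Total contributed: 57.
The shared-equipment pool pays out 2.2 × 57 = 125.40 in total (split across the unequal shares, but the aggregate is all that matters for the group sum).
The 5 free-riders keep 57 each, adding 285. Group total = 285 + 125.40 = 410.40.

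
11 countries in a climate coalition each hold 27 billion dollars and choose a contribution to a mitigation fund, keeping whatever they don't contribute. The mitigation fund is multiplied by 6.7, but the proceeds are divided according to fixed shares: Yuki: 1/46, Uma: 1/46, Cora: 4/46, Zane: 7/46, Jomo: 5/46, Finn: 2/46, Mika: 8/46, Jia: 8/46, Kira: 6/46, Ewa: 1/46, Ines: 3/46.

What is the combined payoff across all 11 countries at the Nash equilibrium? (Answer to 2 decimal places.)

758.70 billion dollars

For player j, contributing a unit is worthwhile iff 6.7 × (j's share) ≥ 1, i.e. iff j's share is at least 0.1493.
The shares above 0.1493 belong to Zane, Mika and Jia, contributing 27 each; the remaining 8 contribute 0. Total contributed: 81.
The mitigation fund pays out 6.7 × 81 = 542.70 in total (split across the unequal shares, but the aggregate is all that matters for the group sum).
The 8 free-riders keep 27 each, adding 216. Group total = 216 + 542.70 = 758.70.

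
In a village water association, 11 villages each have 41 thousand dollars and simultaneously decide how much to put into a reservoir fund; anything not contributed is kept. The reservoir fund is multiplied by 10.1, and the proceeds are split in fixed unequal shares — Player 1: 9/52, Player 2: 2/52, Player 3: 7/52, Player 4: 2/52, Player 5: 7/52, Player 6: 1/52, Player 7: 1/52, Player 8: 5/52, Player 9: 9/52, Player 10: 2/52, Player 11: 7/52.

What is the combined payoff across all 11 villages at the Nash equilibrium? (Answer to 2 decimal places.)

2316.50 thousand dollars

A player with share s gets back 10.1·s per unit contributed, so full contribution is dominant for anyone with s > 1/10.1 = 0.0990 and zero contribution is dominant for anyone below.
The shares above 0.0990 belong to Player 1, Player 3, Player 5, Player 9 and Player 11, contributing 41 each; the remaining 6 contribute 0. Total contributed: 205.
The reservoir fund pays out 10.1 × 205 = 2070.50 in total (split across the unequal shares, but the aggregate is all that matters for the group sum).
The 6 free-riders keep 41 each, adding 246. Group total = 246 + 2070.50 = 2316.50.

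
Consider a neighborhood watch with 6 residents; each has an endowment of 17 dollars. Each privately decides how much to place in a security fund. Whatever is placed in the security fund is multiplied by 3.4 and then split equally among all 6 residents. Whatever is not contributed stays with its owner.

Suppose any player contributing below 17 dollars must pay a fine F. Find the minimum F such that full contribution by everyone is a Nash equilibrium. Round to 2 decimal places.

7.37 dollars

Given the others contribute fully, the best deviation is to contribute 0 (any partial contribution still incurs the fine and gives up units whose private return 0.5667 is below 1).
Deviating from 17 to 0 saves 17 dollars but forfeits the deviator's share of the drop in the security fund: 3.4/6 × 17 = 9.63.
So the deviation gain is 17 − 9.63 = 7.37, and the fine must be at least 7.37 dollars to wipe it out.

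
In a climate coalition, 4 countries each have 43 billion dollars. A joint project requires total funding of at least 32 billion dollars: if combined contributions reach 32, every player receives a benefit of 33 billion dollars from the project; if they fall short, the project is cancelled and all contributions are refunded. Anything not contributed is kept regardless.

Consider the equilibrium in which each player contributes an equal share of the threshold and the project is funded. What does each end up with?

68 billion dollars

Equal share of the threshold: 32/4 = 8.
At this profile no one gains by cutting their contribution: any cut drops the total below 32, the project is cancelled, contributions are refunded, and the deviator ends with 43, which is less than 43 − 8 + 33 = 68. Contributing more than 8 just wastes the excess. So contributing exactly 8 is a best response.
Each player's payoff: 43 − 8 + 33 = 68.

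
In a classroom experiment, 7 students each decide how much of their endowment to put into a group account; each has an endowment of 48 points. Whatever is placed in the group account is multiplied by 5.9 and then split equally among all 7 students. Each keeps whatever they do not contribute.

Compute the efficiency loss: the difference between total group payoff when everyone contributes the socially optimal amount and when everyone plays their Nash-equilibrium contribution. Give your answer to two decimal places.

1646.40 points

Each contributed unit returns 5.9/7 = 0.8429 to its contributor — below 1 — so contributing 0 is dominant for every player. At the Nash equilibrium everyone keeps their 48, and the group total is 7 × 48 = 336.
Each contributed unit returns 5.900 to the group as a whole (0.8429 to each of 7 players), which exceeds 1, so the social optimum is full contribution: group total = 5.900 × 336 = 1982.40.
Efficiency loss = 1982.40 − 336 = 1646.40.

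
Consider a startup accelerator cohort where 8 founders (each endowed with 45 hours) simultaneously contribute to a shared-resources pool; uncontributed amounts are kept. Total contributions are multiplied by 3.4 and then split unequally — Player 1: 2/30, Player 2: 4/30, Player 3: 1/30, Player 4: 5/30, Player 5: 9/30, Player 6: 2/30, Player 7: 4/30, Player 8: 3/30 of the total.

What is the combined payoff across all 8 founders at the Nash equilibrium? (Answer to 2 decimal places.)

Each unit j contributes comes back to j as 3.4 × (j's share), so j prefers to contribute only if that share exceeds 1/3.4 = 0.2941; otherwise keeping the unit dominates.
The only share above 0.2941 is Player 5's 9/30, contributing 45; the remaining 7 contribute 0. Total contributed: 45.
The shared-resources pool pays out 3.4 × 45 = 153.00 in total (split across the unequal shares, but the aggregate is all that matters for the group sum).
The 7 free-riders keep 45 each, adding 315. Group total = 315 + 153.00 = 468.00.

468.00 hours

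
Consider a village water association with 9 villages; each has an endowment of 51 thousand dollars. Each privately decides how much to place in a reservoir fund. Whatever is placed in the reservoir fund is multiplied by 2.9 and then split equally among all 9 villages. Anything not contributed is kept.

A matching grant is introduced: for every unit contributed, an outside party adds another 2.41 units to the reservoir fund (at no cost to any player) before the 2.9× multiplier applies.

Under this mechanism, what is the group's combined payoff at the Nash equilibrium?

4539.05 thousand dollars

Under the mechanism each unit contributed yields 2.9 × 3.41 / 9 = 1.0988 back to its contributor per unit of net cost, which exceeds 1, making full contribution the dominant choice for everyone.
At the Nash equilibrium everyone contributes 51. Group total payoff = 2.9 × 3.41 × 459 = 4539.05.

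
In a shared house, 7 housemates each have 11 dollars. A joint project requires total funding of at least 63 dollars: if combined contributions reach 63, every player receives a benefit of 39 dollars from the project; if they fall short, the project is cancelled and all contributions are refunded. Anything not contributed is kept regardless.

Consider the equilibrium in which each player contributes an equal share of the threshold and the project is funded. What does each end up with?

41 dollars

Equal share of the threshold: 63/7 = 9.
At this profile no one gains by cutting their contribution: any cut drops the total below 63, the project is cancelled, contributions are refunded, and the deviator ends with 11, which is less than 11 − 9 + 39 = 41. Contributing more than 9 just wastes the excess. So contributing exactly 9 is a best response.
Each player's payoff: 11 − 9 + 39 = 41.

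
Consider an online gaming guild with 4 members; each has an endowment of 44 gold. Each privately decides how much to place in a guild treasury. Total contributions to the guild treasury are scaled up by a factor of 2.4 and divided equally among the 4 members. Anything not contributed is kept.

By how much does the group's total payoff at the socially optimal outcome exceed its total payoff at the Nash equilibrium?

246.40 gold

Each contributed unit returns 2.4/4 = 0.6000 to its contributor — below 1 — so contributing 0 is dominant for every player. At the Nash equilibrium everyone keeps their 44, and the group total is 4 × 44 = 176.
Each contributed unit returns 2.400 to the group as a whole (0.6000 to each of 4 players), which exceeds 1, so the social optimum is full contribution: group total = 2.400 × 176 = 422.40.
Efficiency loss = 422.40 − 176 = 246.40.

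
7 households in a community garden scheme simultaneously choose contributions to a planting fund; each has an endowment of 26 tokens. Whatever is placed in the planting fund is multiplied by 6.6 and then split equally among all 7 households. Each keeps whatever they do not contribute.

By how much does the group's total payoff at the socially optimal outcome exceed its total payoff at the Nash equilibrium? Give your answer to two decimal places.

1019.20 tokens

Each contributed unit returns 6.6/7 = 0.9429 to its contributor — below 1 — so contributing 0 is dominant for every player. At the Nash equilibrium everyone keeps their 26, and the group total is 7 × 26 = 182.
Each contributed unit returns 6.600 to the group as a whole (0.9429 to each of 7 players), which exceeds 1, so the social optimum is full contribution: group total = 6.600 × 182 = 1201.20.
Efficiency loss = 1201.20 − 182 = 1019.20.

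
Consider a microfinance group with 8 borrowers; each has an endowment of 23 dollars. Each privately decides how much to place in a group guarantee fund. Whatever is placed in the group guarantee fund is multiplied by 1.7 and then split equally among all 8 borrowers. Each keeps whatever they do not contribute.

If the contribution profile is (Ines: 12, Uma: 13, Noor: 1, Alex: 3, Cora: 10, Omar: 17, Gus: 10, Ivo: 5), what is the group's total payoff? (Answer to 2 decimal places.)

233.70 dollars

Total contributed: 12 + 13 + 1 + 3 + 10 + 17 + 10 + 5 = 71; total kept: 8 × 23 − 71 = 113.
The group guarantee fund pays out 1.7 × 71 = 120.70 in aggregate.
Group total = 113 + 120.70 = 233.70.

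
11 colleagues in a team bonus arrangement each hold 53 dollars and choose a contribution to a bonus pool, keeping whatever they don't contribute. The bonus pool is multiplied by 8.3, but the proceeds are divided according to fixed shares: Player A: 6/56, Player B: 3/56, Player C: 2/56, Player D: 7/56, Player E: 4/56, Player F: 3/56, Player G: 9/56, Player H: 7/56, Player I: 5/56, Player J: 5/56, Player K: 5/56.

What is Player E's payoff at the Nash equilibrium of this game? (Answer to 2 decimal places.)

For player j, contributing a unit is worthwhile iff 8.3 × (j's share) ≥ 1, i.e. iff j's share is at least 0.1205.
The shares above 0.1205 belong to Player D, Player G and Player H, contributing 53 each; the remaining 8 contribute 0. Total contributed: 159.
Player E keeps 53 and receives 8.3 × 159 × 4/56 = 94.26 from the bonus pool, for a payoff of 147.26.

147.26 dollars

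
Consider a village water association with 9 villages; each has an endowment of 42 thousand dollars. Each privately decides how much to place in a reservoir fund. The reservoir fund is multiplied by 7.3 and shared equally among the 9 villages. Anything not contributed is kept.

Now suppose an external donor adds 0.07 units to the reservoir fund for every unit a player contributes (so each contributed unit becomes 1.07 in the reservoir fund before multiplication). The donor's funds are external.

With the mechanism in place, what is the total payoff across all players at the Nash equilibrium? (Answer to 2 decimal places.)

Even with the mechanism, each unit contributed returns only 7.3 × 1.07 / 9 = 0.8679 per unit of net cost, so contributing nothing is still dominant.
Everyone keeps their endowment and the group total is 9 × 42 = 378.

378.00 thousand dollars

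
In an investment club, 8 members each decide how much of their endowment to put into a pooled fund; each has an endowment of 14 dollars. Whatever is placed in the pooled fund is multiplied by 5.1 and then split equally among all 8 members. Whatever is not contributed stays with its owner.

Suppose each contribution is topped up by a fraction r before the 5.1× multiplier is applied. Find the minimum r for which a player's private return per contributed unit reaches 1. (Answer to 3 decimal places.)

0.569

With matching at rate r, one contributed unit becomes (1 + r) in the pooled fund and returns 5.1 × (1 + r) / 8 to the contributor.
Setting this equal to 1: 1 + r = 8/5.1 = 1.5686.
So the minimum matching rate is r = 1.5686 − 1 = 0.569.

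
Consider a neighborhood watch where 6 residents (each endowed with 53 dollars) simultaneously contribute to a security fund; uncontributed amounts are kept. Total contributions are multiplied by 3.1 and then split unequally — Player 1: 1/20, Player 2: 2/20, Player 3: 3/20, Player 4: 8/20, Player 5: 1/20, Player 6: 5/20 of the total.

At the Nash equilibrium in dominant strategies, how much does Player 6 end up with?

Each unit j contributes comes back to j as 3.1 × (j's share), so j prefers to contribute only if that share exceeds 1/3.1 = 0.3226; otherwise keeping the unit dominates.
Player 4 alone (share 8/20) is above the threshold, contributing 53; the remaining 5 contribute 0. Total contributed: 53.
Player 6 keeps 53 and receives 3.1 × 53 × 5/20 = 41.08 from the security fund, for a payoff of 94.08.

94.08 dollars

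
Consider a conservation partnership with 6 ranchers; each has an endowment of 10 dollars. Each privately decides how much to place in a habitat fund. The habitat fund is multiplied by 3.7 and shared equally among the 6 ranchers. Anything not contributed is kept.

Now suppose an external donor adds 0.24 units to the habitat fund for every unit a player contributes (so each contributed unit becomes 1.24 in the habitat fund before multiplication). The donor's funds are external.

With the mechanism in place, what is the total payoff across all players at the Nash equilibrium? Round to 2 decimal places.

The effective private return is 3.7 × 1.24 / 6 = 0.7647, which is still under 1, so the mechanism doesn't change anyone's dominant strategy: zero contribution.
Everyone keeps their endowment and the group total is 6 × 10 = 60.

60.00 dollars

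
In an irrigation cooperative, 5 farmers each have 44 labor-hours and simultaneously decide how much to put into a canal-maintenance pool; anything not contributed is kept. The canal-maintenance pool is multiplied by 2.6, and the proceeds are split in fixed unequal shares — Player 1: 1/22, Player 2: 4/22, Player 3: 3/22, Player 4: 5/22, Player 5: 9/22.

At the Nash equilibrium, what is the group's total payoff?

290.40 labor-hours

For player j, contributing a unit is worthwhile iff 2.6 × (j's share) ≥ 1, i.e. iff j's share is at least 0.3846.
Only Player 5 (9/22) clears that bar, contributing 44; the remaining 4 contribute 0. Total contributed: 44.
The canal-maintenance pool pays out 2.6 × 44 = 114.40 in total (split across the unequal shares, but the aggregate is all that matters for the group sum).
The 4 free-riders keep 44 each, adding 176. Group total = 176 + 114.40 = 290.40.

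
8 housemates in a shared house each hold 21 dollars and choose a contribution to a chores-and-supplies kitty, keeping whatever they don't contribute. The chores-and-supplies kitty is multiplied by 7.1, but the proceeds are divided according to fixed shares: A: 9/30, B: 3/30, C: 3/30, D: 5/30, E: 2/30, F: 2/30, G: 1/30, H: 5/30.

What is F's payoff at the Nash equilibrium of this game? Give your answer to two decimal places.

For player j, contributing a unit is worthwhile iff 7.1 × (j's share) ≥ 1, i.e. iff j's share is at least 0.1408.
The shares above 0.1408 belong to A, D and H, contributing 21 each; the remaining 5 contribute 0. Total contributed: 63.
F keeps 21 and receives 7.1 × 63 × 2/30 = 29.82 from the chores-and-supplies kitty, for a payoff of 50.82.

50.82 dollars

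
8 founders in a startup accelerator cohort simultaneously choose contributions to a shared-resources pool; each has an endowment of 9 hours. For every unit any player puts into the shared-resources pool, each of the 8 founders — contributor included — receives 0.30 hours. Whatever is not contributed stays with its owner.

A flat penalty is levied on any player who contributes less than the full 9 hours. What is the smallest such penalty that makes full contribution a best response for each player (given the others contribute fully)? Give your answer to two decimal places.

6.30 hours

Given the others contribute fully, the best deviation is to contribute 0 (any partial contribution still incurs the fine and gives up units whose private return 0.30 is below 1).
Deviating from 9 to 0 saves 9 hours but forfeits the deviator's share of the drop in the shared-resources pool: 0.30 × 9 = 2.70.
So the deviation gain is 9 − 2.70 = 6.30, and the fine must be at least 6.30 hours to wipe it out.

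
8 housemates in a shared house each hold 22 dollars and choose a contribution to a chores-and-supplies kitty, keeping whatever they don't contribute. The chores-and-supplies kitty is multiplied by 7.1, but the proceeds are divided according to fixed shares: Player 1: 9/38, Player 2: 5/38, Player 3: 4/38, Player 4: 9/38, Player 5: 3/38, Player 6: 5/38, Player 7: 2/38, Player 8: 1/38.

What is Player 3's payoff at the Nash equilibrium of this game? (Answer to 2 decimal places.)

Player j's private return per contributed unit is 7.1 × (j's share). Contributing is weakly dominant for j when that share is at least 1/7.1 = 0.1408, and contributing 0 is dominant otherwise.
Player 1 and Player 4 clear that bar, contributing 22 each; the remaining 6 contribute 0. Total contributed: 44.
Player 3 keeps 22 and receives 7.1 × 44 × 4/38 = 32.88 from the chores-and-supplies kitty, for a payoff of 54.88.

54.88 dollars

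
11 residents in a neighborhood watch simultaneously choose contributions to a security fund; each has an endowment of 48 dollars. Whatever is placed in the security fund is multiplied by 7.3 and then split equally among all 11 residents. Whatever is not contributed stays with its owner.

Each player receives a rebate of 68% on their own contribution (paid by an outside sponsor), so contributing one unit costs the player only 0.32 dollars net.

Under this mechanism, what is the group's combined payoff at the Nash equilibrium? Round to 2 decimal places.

With the mechanism, a contributed unit returns (7.3/11) / 0.32 = 2.0739 per unit of net cost to the contributor — now above 1 — so contributing fully is weakly dominant for every player.
So the Nash equilibrium is full contribution by all 11; the group earns 11 × (48 × 0.68 + 7.3 × 48) = 4213.44.

4213.44 dollars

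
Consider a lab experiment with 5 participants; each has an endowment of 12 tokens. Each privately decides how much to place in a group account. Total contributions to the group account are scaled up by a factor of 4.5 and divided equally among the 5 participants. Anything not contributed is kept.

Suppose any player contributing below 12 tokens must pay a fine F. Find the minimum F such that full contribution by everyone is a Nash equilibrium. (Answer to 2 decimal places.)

Given the others contribute fully, the best deviation is to contribute 0 (any partial contribution still incurs the fine and gives up units whose private return 0.9000 is below 1).
Deviating from 12 to 0 saves 12 tokens but forfeits the deviator's share of the drop in the group account: 4.5/5 × 12 = 10.80.
So the deviation gain is 12 − 10.80 = 1.20, and the fine must be at least 1.20 tokens to wipe it out.

1.20 tokens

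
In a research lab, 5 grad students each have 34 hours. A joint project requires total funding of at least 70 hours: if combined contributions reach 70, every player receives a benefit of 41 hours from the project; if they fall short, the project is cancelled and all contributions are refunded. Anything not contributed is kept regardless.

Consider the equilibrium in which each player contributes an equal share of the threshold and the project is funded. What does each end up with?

61 hours

Equal share of the threshold: 70/5 = 14.
At this profile no one gains by cutting their contribution: any cut drops the total below 70, the project is cancelled, contributions are refunded, and the deviator ends with 34, which is less than 34 − 14 + 41 = 61. Contributing more than 14 just wastes the excess. So contributing exactly 14 is a best response.
Each player's payoff: 34 − 14 + 41 = 61.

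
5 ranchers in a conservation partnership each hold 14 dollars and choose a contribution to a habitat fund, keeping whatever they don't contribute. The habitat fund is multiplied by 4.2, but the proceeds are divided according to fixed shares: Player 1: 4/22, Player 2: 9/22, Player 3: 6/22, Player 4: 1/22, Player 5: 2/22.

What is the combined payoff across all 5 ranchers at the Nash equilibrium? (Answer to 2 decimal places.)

159.60 dollars

For player j, contributing a unit is worthwhile iff 4.2 × (j's share) ≥ 1, i.e. iff j's share is at least 0.2381.
The shares above 0.2381 belong to Player 2 and Player 3, contributing 14 each; the remaining 3 contribute 0. Total contributed: 28.
The habitat fund pays out 4.2 × 28 = 117.60 in total (split across the unequal shares, but the aggregate is all that matters for the group sum).
The 3 free-riders keep 14 each, adding 42. Group total = 42 + 117.60 = 159.60.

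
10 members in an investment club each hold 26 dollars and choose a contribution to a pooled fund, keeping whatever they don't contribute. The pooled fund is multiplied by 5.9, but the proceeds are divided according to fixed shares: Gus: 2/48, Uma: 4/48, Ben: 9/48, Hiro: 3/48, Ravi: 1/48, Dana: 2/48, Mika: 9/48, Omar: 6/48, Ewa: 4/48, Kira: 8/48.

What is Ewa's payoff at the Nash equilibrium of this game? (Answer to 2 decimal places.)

51.57 dollars

A player with share s gets back 5.9·s per unit contributed, so full contribution is dominant for anyone with s > 1/5.9 = 0.1695 and zero contribution is dominant for anyone below.
The shares above 0.1695 belong to Ben and Mika, contributing 26 each; the remaining 8 contribute 0. Total contributed: 52.
Ewa keeps 26 and receives 5.9 × 52 × 4/48 = 25.57 from the pooled fund, for a payoff of 51.57.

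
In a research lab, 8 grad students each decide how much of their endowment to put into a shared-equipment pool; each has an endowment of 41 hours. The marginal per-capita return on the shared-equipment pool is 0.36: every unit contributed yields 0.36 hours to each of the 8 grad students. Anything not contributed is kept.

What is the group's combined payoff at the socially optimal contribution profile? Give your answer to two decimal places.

944.64 hours

Each contributed unit returns 2.880 to the group as a whole (0.36 to each of 8 players), which exceeds 1, so the social optimum is full contribution: group total = 2.880 × 328 = 944.64.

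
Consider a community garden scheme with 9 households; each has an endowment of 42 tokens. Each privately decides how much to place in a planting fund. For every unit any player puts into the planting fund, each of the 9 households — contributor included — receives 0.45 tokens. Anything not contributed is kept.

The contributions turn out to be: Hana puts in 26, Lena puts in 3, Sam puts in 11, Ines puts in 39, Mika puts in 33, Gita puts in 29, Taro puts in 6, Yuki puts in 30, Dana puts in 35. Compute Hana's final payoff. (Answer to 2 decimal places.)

111.40 tokens

Total contributed: 26 + 3 + 11 + 39 + 33 + 29 + 6 + 30 + 35 = 212.
Each receives 0.45 × 212 = 95.40 from the planting fund.
Hana keeps 42 − 26 = 16, so Hana's payoff is 16 + 95.40 = 111.40.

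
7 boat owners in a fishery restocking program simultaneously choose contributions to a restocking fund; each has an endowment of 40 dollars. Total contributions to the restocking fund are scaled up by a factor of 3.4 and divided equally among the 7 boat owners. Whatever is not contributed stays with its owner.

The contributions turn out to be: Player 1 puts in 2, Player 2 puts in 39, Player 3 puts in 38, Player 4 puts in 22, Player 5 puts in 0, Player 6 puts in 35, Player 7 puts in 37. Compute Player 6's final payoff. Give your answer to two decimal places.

Total contributed: 2 + 39 + 38 + 22 + 0 + 35 + 37 = 173.
Each receives 3.4 × 173 / 7 = 84.03 from the restocking fund.
Player 6 keeps 40 − 35 = 5, so Player 6's payoff is 5 + 84.03 = 89.03.

89.03 dollars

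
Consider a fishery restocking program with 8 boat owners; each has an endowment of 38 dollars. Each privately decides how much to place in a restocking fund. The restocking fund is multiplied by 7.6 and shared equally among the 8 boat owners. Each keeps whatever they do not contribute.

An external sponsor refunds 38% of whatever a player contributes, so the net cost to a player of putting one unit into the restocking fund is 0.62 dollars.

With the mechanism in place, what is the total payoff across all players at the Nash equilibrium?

Under the mechanism each unit contributed yields (7.6/8) / 0.62 = 1.5323 back to its contributor per unit of net cost, which exceeds 1, making full contribution the dominant choice for everyone.
So the Nash equilibrium is full contribution by all 8; the group earns 8 × (38 × 0.38 + 7.6 × 38) = 2425.92.

2425.92 dollars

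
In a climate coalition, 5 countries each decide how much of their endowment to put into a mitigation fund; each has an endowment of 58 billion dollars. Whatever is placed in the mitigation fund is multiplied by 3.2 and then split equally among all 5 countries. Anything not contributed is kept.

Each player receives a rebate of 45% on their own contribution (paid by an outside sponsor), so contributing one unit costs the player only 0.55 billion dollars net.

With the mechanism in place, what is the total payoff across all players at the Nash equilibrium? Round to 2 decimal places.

1058.50 billion dollars

Under the mechanism each unit contributed yields (3.2/5) / 0.55 = 1.1636 back to its contributor per unit of net cost, which exceeds 1, making full contribution the dominant choice for everyone.
So the Nash equilibrium is full contribution by all 5; the group earns 5 × (58 × 0.45 + 3.2 × 58) = 1058.50.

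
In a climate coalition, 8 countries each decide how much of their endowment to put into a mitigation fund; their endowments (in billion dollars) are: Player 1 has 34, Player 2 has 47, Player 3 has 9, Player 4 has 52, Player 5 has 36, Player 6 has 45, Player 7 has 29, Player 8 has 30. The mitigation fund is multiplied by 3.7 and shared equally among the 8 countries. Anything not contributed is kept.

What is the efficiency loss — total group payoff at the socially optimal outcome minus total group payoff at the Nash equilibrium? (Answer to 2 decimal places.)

The private return per contributed unit is 3.7/8 = 0.4625 < 1 for every player regardless of endowment, so the Nash equilibrium is zero contribution and the group total is Σ E_j = 34 + 47 + 9 + 52 + 36 + 45 + 29 + 30 = 282.
Each contributed unit returns 3.700 to the group, so the social optimum is full contribution by everyone: group total = 3.700 × 282 = 1043.40.
Efficiency loss = (3.700 − 1) × 282 = 761.40.

761.40 billion dollars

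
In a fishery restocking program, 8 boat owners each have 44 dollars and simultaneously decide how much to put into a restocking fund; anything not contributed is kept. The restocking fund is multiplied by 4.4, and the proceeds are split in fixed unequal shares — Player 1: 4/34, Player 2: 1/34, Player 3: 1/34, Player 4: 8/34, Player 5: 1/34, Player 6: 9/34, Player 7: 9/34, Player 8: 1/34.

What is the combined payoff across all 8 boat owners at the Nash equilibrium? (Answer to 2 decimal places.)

Player j's private return per contributed unit is 4.4 × (j's share). Contributing is weakly dominant for j when that share is at least 1/4.4 = 0.2273, and contributing 0 is dominant otherwise.
Player 4, Player 6 and Player 7 clear that bar, contributing 44 each; the remaining 5 contribute 0. Total contributed: 132.
The restocking fund pays out 4.4 × 132 = 580.80 in total (split across the unequal shares, but the aggregate is all that matters for the group sum).
The 5 free-riders keep 44 each, adding 220. Group total = 220 + 580.80 = 800.80.

800.80 dollars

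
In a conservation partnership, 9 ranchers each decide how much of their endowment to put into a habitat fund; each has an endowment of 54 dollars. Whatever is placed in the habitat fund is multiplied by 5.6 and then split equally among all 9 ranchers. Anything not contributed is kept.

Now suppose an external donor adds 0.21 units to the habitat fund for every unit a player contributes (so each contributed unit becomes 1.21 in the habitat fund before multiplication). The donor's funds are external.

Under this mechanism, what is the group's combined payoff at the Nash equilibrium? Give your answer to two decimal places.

486.00 dollars

The effective private return is 5.6 × 1.21 / 9 = 0.7529, which is still under 1, so the mechanism doesn't change anyone's dominant strategy: zero contribution.
At the Nash equilibrium no one contributes; group total payoff = 9 × 54 = 486.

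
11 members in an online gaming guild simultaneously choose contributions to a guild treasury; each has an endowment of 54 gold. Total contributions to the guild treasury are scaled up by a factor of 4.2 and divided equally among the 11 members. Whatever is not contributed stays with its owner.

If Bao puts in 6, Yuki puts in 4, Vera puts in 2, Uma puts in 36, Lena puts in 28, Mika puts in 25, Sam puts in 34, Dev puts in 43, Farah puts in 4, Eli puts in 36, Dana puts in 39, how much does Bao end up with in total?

146.13 gold

Total contributed: 6 + 4 + 2 + 36 + 28 + 25 + 34 + 43 + 4 + 36 + 39 = 257.
Each receives 4.2 × 257 / 11 = 98.13 from the guild treasury.
Bao keeps 54 − 6 = 48, so Bao's payoff is 48 + 98.13 = 146.13.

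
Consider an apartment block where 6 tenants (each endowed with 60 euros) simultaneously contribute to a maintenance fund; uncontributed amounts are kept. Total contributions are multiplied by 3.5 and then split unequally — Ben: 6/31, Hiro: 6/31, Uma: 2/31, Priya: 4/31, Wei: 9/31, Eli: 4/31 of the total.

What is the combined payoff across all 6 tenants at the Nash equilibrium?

510.00 euros

For player j, contributing a unit is worthwhile iff 3.5 × (j's share) ≥ 1, i.e. iff j's share is at least 0.2857.
Wei alone (share 9/31) is above the threshold, contributing 60; the remaining 5 contribute 0. Total contributed: 60.
The maintenance fund pays out 3.5 × 60 = 210.00 in total (split across the unequal shares, but the aggregate is all that matters for the group sum).
The 5 free-riders keep 60 each, adding 300. Group total = 300 + 210.00 = 510.00.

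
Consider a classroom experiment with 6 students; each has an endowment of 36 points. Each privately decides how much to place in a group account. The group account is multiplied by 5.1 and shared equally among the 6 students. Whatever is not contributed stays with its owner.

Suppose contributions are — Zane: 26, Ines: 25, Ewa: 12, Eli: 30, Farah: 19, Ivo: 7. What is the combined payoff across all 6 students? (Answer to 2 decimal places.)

703.90 points

Total contributed: 26 + 25 + 12 + 30 + 19 + 7 = 119; total kept: 6 × 36 − 119 = 97.
The group account pays out 5.1 × 119 = 606.90 in aggregate.
Group total = 97 + 606.90 = 703.90.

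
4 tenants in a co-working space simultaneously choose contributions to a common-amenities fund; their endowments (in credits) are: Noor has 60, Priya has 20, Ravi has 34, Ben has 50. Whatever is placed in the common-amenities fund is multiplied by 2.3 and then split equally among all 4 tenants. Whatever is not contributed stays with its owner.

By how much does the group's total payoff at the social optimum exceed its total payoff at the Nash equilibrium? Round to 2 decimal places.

213.20 credits

The private return per contributed unit is 2.3/4 = 0.5750 < 1 for every player regardless of endowment, so the Nash equilibrium is zero contribution and the group total is Σ E_j = 60 + 20 + 34 + 50 = 164.
Each contributed unit returns 2.300 to the group, so the social optimum is full contribution by everyone: group total = 2.300 × 164 = 377.20.
Efficiency loss = (2.300 − 1) × 164 = 213.20.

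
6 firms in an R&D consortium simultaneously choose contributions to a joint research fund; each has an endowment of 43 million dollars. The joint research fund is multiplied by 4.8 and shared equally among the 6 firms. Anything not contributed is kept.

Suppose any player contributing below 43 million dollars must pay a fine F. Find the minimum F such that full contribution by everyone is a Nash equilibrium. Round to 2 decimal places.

8.60 million dollars

Given the others contribute fully, the best deviation is to contribute 0 (any partial contribution still incurs the fine and gives up units whose private return 0.8000 is below 1).
Deviating from 43 to 0 saves 43 million dollars but forfeits the deviator's share of the drop in the joint research fund: 4.8/6 × 43 = 34.40.
So the deviation gain is 43 − 34.40 = 8.60, and the fine must be at least 8.60 million dollars to wipe it out.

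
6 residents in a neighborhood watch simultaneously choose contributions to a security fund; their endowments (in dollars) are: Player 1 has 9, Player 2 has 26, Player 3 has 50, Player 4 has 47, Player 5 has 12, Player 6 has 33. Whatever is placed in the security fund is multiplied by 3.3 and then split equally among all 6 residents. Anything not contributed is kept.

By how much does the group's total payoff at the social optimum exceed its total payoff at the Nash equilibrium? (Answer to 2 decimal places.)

407.10 dollars

The private return per contributed unit is 3.3/6 = 0.5500 < 1 for every player regardless of endowment, so the Nash equilibrium is zero contribution and the group total is Σ E_j = 9 + 26 + 50 + 47 + 12 + 33 = 177.
Each contributed unit returns 3.300 to the group, so the social optimum is full contribution by everyone: group total = 3.300 × 177 = 584.10.
Efficiency loss = (3.300 − 1) × 177 = 407.10.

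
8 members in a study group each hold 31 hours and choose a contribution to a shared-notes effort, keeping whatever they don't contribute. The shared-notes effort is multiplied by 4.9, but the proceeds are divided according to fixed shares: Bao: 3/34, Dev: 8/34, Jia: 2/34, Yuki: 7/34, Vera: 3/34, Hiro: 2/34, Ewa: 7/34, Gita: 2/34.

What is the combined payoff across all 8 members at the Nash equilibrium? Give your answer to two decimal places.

A player with share s gets back 4.9·s per unit contributed, so full contribution is dominant for anyone with s > 1/4.9 = 0.2041 and zero contribution is dominant for anyone below.
Dev, Yuki and Ewa clear that bar, contributing 31 each; the remaining 5 contribute 0. Total contributed: 93.
The shared-notes effort pays out 4.9 × 93 = 455.70 in total (split across the unequal shares, but the aggregate is all that matters for the group sum).
The 5 free-riders keep 31 each, adding 155. Group total = 155 + 455.70 = 610.70.

610.70 hours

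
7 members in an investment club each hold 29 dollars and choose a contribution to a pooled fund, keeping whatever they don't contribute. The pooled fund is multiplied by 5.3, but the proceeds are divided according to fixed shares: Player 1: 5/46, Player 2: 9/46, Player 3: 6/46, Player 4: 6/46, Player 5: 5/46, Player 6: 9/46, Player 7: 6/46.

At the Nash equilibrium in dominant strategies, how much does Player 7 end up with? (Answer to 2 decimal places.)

Player j's private return per contributed unit is 5.3 × (j's share). Contributing is weakly dominant for j when that share is at least 1/5.3 = 0.1887, and contributing 0 is dominant otherwise.
Player 2 and Player 6 clear that bar, contributing 29 each; the remaining 5 contribute 0. Total contributed: 58.
Player 7 keeps 29 and receives 5.3 × 58 × 6/46 = 40.10 from the pooled fund, for a payoff of 69.10.

69.10 dollars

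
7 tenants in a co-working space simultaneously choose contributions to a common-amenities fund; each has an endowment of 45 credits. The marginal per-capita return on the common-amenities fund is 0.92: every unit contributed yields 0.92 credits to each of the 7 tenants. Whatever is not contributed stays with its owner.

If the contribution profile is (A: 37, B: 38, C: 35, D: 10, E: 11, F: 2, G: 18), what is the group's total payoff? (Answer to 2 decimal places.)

1136.44 credits

Total contributed: 37 + 38 + 35 + 10 + 11 + 2 + 18 = 151; total kept: 7 × 45 − 151 = 164.
The common-amenities fund pays out 0.92 × 7 × 151 = 972.44 in aggregate.
Group total = 164 + 972.44 = 1136.44.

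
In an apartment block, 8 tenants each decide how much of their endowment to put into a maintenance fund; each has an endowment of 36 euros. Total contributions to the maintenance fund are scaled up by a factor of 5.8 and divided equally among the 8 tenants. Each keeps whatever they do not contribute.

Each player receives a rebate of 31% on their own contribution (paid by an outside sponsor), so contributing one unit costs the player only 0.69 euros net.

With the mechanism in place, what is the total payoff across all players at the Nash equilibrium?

Under the mechanism each unit contributed yields (5.8/8) / 0.69 = 1.0507 back to its contributor per unit of net cost, which exceeds 1, making full contribution the dominant choice for everyone.
At the Nash equilibrium everyone contributes 36. Group total payoff = 8 × (36 × 0.31 + 5.8 × 36) = 1759.68.

1759.68 euros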